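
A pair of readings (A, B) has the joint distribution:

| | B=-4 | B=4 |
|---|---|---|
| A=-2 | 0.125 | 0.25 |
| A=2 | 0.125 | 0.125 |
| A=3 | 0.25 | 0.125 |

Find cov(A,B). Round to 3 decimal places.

-2.500

E[A] = 0.875,  E[B] = 0
E[AB] = -2.5
cov(A,B) = E[AB] − E[A]E[B] = -2.5 − (0.875)(0) = -2.5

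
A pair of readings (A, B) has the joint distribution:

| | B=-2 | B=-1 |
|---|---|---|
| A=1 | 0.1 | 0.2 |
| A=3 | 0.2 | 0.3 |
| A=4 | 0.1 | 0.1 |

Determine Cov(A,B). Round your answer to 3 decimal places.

E[A] = 2.6,  E[B] = -1.4
E[AB] = -3.7
Cov(A,B) = E[AB] − E[A]E[B] = -3.7 − (2.6)(-1.4) = -0.06

-0.060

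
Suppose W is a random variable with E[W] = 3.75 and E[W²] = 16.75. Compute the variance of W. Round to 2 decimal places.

2.69

V(W) = 16.75 − (3.75)² = 2.6875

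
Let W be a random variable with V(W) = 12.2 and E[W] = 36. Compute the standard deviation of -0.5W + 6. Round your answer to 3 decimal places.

V(-0.5W + 6) = (-0.5)²·12.2 = 3.05
SD(-0.5W + 6) = √3.05 ≈ 1.746

1.746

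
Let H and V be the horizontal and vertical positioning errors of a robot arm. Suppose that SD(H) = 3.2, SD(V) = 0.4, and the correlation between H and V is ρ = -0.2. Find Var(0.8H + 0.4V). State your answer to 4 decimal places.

6.4154

Var(H) = (3.2)² = 10.24;  Var(V) = (0.4)² = 0.16
cov(H,V) = ρ·SD(H)·SD(V) = -0.2·3.2·0.4 = -0.256
Var(0.8H + 0.4V) = (0.8)²·Var(H) + (0.4)²·Var(V) + 2·(0.8)·(0.4)·cov(H,V)
= 0.64·10.24 + 0.16·0.16 + 0.64·-0.256 = 6.41536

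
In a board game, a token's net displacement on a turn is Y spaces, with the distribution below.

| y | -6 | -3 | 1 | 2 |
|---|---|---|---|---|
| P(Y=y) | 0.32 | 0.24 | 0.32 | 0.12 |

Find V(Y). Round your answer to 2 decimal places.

10.15

E[Y] = (-6)(0.32) + (-3)(0.24) + (1)(0.32) + (2)(0.12) = -2.08
E[Y²] = (-6)²(0.32) + (-3)²(0.24) + (1)²(0.32) + (2)²(0.12) = 14.48
V(Y) = E[Y²] − (E[Y])² = 14.48 − (-2.08)² = 10.1536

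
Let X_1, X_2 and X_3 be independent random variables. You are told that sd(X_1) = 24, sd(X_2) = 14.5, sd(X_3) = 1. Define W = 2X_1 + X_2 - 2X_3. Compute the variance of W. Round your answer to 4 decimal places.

Var(X_1) = 576, Var(X_2) = 210.25, Var(X_3) = 1
By independence, Var(W) = (2)²Var(X_1) + (1)²Var(X_2) + (-2)²Var(X_3)
= (2)²·576 + (1)²·210.25 + (-2)²·1 = 2518.25

2518.2500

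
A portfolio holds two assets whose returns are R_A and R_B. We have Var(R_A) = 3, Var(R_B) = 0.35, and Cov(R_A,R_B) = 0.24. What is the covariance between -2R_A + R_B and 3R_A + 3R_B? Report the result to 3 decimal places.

Cov(-2R_A + R_B, 3R_A + 3R_B) = (-2)(3)Var(R_A) + (1)(3)Var(R_B) + [(-2)(3) + (1)(3)]Cov(R_A,R_B)
= -6·3 + 3·0.35 + -3·0.24 = -17.67

-17.670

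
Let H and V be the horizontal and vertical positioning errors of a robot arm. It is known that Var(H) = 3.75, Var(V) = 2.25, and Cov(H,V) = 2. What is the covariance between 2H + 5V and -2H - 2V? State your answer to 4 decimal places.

-65.5000

Cov(2H + 5V, -2H - 2V) = (2)(-2)Var(H) + (5)(-2)Var(V) + [(2)(-2) + (5)(-2)]Cov(H,V)
= -4·3.75 + -10·2.25 + -14·2 = -65.5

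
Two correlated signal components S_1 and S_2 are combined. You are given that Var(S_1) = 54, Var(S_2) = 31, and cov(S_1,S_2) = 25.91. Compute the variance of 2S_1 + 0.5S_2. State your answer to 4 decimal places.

275.5700

Var(2S_1 + 0.5S_2) = (2)²·Var(S_1) + (0.5)²·Var(S_2) + 2·(2)·(0.5)·cov(S_1,S_2)
= 4·54 + 0.25·31 + 2·25.91 = 275.57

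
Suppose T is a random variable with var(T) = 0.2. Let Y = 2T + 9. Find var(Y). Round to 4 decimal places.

var(2T + 9) = (2)²·var(T) = 4·0.2 = 0.8

0.8000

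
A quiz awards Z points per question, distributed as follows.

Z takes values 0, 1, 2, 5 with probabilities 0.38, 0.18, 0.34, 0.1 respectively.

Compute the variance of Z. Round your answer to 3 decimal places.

E[Z] = (0)(0.38) + (1)(0.18) + (2)(0.34) + (5)(0.1) = 1.36
E[Z²] = (0)²(0.38) + (1)²(0.18) + (2)²(0.34) + (5)²(0.1) = 4.04
Var(Z) = E[Z²] − (E[Z])² = 4.04 − (1.36)² = 2.1904

2.190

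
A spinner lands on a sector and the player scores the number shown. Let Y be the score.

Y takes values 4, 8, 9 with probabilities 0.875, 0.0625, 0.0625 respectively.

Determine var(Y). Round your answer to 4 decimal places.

2.2461

E[Y] = (4)(0.875) + (8)(0.0625) + (9)(0.0625) = 4.5625
E[Y²] = (4)²(0.875) + (8)²(0.0625) + (9)²(0.0625) = 23.0625
var(Y) = E[Y²] − (E[Y])² = 23.0625 − (4.5625)² = 2.24609375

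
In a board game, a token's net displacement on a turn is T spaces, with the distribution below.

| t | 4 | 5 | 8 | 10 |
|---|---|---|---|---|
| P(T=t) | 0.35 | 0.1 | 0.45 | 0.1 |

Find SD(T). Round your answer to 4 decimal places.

E[T] = (4)(0.35) + (5)(0.1) + (8)(0.45) + (10)(0.1) = 6.5
E[T²] = (4)²(0.35) + (5)²(0.1) + (8)²(0.45) + (10)²(0.1) = 46.9
Var(T) = E[T²] − (E[T])² = 46.9 − (6.5)² = 4.65
SD(T) = √4.65 ≈ 2.1564

2.1564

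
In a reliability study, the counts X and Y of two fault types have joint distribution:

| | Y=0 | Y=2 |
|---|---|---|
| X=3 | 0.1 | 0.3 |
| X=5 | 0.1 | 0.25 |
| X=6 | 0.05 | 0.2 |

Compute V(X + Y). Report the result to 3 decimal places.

2.348

E[X] = 4.45,  E[Y] = 1.5,  E[XY] = 6.7
V(X) = 21.35 − (4.45)² = 1.5475;  V(Y) = 3 − (1.5)² = 0.75
Cov(X,Y) = 6.7 − (4.45)(1.5) = 0.025
V(X + Y) = (1)²·1.5475 + (1)²·0.75 + 2·(1)·(1)·0.025 = 2.3475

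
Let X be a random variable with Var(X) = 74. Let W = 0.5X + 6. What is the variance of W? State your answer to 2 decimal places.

18.50

Var(0.5X + 6) = (0.5)²·Var(X) = 0.25·74 = 18.5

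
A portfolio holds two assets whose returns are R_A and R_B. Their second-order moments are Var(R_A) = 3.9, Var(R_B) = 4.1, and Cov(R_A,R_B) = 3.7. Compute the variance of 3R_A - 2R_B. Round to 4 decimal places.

Var(3R_A - 2R_B) = (3)²·Var(R_A) + (-2)²·Var(R_B) + 2·(3)·(-2)·Cov(R_A,R_B)
= 9·3.9 + 4·4.1 + -12·3.7 = 7.1

7.1000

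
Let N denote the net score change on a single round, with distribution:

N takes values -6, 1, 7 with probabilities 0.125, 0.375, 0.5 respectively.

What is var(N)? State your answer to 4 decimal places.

E[N] = (-6)(0.125) + (1)(0.375) + (7)(0.5) = 3.125
E[N²] = (-6)²(0.125) + (1)²(0.375) + (7)²(0.5) = 29.375
var(N) = E[N²] − (E[N])² = 29.375 − (3.125)² = 19.609375

19.6094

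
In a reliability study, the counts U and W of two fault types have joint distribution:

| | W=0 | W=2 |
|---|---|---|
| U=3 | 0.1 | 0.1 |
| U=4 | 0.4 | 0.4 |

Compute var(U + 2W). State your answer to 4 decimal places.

E[U] = 3.8,  E[W] = 1,  E[UW] = 3.8
var(U) = 14.6 − (3.8)² = 0.16;  var(W) = 2 − (1)² = 1
cov(U,W) = 3.8 − (3.8)(1) = 0
var(U + 2W) = (1)²·0.16 + (2)²·1 + 2·(1)·(2)·0 = 4.16

4.1600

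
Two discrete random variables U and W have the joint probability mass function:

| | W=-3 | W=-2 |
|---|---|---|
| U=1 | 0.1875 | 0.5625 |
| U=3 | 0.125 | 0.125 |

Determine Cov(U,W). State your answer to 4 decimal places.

E[U] = 1.5,  E[W] = -2.3125
E[UW] = -3.5625
Cov(U,W) = E[UW] − E[U]E[W] = -3.5625 − (1.5)(-2.3125) = -0.09375

-0.0938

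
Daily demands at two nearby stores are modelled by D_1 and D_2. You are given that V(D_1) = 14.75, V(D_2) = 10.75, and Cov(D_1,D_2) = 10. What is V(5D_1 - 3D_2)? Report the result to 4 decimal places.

165.5000

V(5D_1 - 3D_2) = (5)²·V(D_1) + (-3)²·V(D_2) + 2·(5)·(-3)·Cov(D_1,D_2)
= 25·14.75 + 9·10.75 + -30·10 = 165.5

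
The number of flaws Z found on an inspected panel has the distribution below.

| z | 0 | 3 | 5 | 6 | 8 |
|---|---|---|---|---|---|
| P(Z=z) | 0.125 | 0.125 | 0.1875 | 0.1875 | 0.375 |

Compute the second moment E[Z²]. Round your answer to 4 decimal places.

E[Z²] = (0)²(0.125) + (3)²(0.125) + (5)²(0.1875) + (6)²(0.1875) + (8)²(0.375) = 36.5625

36.5625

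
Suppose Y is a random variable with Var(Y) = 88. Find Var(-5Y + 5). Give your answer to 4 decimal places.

2200.0000

Var(-5Y + 5) = (-5)²·Var(Y) = 25·88 = 2200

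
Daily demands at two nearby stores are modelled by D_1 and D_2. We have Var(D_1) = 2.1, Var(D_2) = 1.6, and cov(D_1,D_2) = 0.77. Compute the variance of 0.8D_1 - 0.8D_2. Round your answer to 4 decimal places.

1.3824

Var(0.8D_1 - 0.8D_2) = (0.8)²·Var(D_1) + (-0.8)²·Var(D_2) + 2·(0.8)·(-0.8)·cov(D_1,D_2)
= 0.64·2.1 + 0.64·1.6 + -1.28·0.77 = 1.3824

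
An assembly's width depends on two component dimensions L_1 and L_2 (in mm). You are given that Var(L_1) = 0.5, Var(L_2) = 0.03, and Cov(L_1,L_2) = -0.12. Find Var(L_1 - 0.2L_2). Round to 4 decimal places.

0.5492

Var(L_1 - 0.2L_2) = (1)²·Var(L_1) + (-0.2)²·Var(L_2) + 2·(1)·(-0.2)·Cov(L_1,L_2)
= 1·0.5 + 0.04·0.03 + -0.4·-0.12 = 0.5492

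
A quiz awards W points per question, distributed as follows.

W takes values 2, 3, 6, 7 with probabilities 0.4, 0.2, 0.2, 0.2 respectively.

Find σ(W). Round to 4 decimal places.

2.0976

E[W] = (2)(0.4) + (3)(0.2) + (6)(0.2) + (7)(0.2) = 4
E[W²] = (2)²(0.4) + (3)²(0.2) + (6)²(0.2) + (7)²(0.2) = 20.4
V(W) = E[W²] − (E[W])² = 20.4 − (4)² = 4.4
σ(W) = √4.4 ≈ 2.0976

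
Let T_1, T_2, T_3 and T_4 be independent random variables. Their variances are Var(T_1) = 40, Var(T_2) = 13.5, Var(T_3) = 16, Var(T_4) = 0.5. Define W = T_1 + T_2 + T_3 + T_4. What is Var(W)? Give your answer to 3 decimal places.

70.000

By independence, Var(W) = (1)²Var(T_1) + (1)²Var(T_2) + (1)²Var(T_3) + (1)²Var(T_4)
= (1)²·40 + (1)²·13.5 + (1)²·16 + (1)²·0.5 = 70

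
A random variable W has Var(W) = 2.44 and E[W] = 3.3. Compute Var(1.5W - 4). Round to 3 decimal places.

5.490

Var(1.5W - 4) = (1.5)²·Var(W) = 2.25·2.44 = 5.49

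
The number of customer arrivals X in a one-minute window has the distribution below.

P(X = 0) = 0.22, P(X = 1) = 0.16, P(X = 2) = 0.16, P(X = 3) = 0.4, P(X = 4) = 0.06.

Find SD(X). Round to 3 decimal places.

1.294

E[X] = (0)(0.22) + (1)(0.16) + (2)(0.16) + (3)(0.4) + (4)(0.06) = 1.92
E[X²] = (0)²(0.22) + (1)²(0.16) + (2)²(0.16) + (3)²(0.4) + (4)²(0.06) = 5.36
V(X) = E[X²] − (E[X])² = 5.36 − (1.92)² = 1.6736
SD(X) = √1.6736 ≈ 1.294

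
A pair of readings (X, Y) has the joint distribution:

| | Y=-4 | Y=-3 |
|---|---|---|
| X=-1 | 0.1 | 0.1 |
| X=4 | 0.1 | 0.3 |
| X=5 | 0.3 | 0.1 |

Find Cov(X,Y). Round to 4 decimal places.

E[X] = 3.4,  E[Y] = -3.5
E[XY] = -12
Cov(X,Y) = E[XY] − E[X]E[Y] = -12 − (3.4)(-3.5) = -0.1

-0.1000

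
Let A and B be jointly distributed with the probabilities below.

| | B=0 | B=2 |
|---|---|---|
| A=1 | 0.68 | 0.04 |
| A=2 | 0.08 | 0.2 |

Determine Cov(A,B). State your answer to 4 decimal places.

E[A] = 1.28,  E[B] = 0.48
E[AB] = 0.88
Cov(A,B) = E[AB] − E[A]E[B] = 0.88 − (1.28)(0.48) = 0.2656

0.2656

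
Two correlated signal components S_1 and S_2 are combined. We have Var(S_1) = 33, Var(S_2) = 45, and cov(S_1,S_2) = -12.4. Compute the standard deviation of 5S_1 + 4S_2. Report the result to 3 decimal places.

32.388

Var(5S_1 + 4S_2) = (5)²·Var(S_1) + (4)²·Var(S_2) + 2·(5)·(4)·cov(S_1,S_2)
= 25·33 + 16·45 + 40·-12.4 = 1049
sd(5S_1 + 4S_2) = √1049 ≈ 32.388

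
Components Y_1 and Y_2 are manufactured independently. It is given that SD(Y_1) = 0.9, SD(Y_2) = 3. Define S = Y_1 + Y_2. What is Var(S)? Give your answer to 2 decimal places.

Var(Y_1) = 0.81, Var(Y_2) = 9
By independence, Var(S) = (1)²Var(Y_1) + (1)²Var(Y_2)
= (1)²·0.81 + (1)²·9 = 9.81

9.81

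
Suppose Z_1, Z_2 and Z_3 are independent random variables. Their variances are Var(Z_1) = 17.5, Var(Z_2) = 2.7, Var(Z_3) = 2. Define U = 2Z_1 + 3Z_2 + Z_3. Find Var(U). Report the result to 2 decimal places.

96.30

By independence, Var(U) = (2)²Var(Z_1) + (3)²Var(Z_2) + (1)²Var(Z_3)
= (2)²·17.5 + (3)²·2.7 + (1)²·2 = 96.3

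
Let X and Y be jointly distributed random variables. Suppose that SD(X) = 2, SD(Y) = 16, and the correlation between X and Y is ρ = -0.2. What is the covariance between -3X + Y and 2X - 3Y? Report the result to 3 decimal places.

Var(X) = (2)² = 4;  Var(Y) = (16)² = 256
Cov(X,Y) = ρ·SD(X)·SD(Y) = -0.2·2·16 = -6.4
Cov(-3X + Y, 2X - 3Y) = (-3)(2)Var(X) + (1)(-3)Var(Y) + [(-3)(-3) + (1)(2)]Cov(X,Y)
= -6·4 + -3·256 + 11·-6.4 = -862.4

-862.400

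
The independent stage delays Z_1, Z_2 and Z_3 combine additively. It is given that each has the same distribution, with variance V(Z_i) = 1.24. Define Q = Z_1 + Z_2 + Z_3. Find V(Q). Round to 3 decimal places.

By independence, V(Q) = (1)²V(Z_1) + (1)²V(Z_2) + (1)²V(Z_3)
= (1)²·1.24 + (1)²·1.24 + (1)²·1.24 = 3.72

3.720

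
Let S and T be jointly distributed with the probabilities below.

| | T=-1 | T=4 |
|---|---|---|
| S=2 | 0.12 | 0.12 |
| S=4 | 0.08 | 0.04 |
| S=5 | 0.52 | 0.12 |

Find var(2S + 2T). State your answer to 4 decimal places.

E[S] = 4.16,  E[T] = 0.4,  E[ST] = 0.84
var(S) = 18.88 − (4.16)² = 1.5744;  var(T) = 5.2 − (0.4)² = 5.04
cov(S,T) = 0.84 − (4.16)(0.4) = -0.824
var(2S + 2T) = (2)²·1.5744 + (2)²·5.04 + 2·(2)·(2)·-0.824 = 19.8656

19.8656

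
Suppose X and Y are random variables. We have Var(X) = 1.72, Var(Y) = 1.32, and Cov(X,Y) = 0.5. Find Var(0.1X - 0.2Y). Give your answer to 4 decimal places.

0.0500

Var(0.1X - 0.2Y) = (0.1)²·Var(X) + (-0.2)²·Var(Y) + 2·(0.1)·(-0.2)·Cov(X,Y)
= 0.01·1.72 + 0.04·1.32 + -0.04·0.5 = 0.05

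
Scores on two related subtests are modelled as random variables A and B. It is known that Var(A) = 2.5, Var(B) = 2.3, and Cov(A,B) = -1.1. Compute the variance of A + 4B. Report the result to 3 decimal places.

Var(A + 4B) = (1)²·Var(A) + (4)²·Var(B) + 2·(1)·(4)·Cov(A,B)
= 1·2.5 + 16·2.3 + 8·-1.1 = 30.5

30.500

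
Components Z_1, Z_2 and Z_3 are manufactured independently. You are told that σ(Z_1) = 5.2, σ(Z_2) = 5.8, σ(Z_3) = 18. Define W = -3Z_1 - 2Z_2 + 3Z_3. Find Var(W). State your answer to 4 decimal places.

3293.9200

Var(Z_1) = 27.04, Var(Z_2) = 33.64, Var(Z_3) = 324
By independence, Var(W) = (-3)²Var(Z_1) + (-2)²Var(Z_2) + (3)²Var(Z_3)
= (-3)²·27.04 + (-2)²·33.64 + (3)²·324 = 3293.92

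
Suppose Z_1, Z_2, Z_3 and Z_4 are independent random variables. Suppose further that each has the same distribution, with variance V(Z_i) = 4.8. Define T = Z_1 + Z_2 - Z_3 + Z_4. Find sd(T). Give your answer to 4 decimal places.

By independence, V(T) = (1)²V(Z_1) + (1)²V(Z_2) + (-1)²V(Z_3) + (1)²V(Z_4)
= (1)²·4.8 + (1)²·4.8 + (-1)²·4.8 + (1)²·4.8 = 19.2
sd(T) = √19.2 ≈ 4.3818

4.3818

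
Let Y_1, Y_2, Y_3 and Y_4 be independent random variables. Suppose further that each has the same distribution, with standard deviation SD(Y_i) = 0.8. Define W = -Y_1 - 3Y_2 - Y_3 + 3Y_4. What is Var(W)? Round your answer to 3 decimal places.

Var(Y_i) = (0.8)² = 0.64
By independence, Var(W) = (-1)²Var(Y_1) + (-3)²Var(Y_2) + (-1)²Var(Y_3) + (3)²Var(Y_4)
= (-1)²·0.64 + (-3)²·0.64 + (-1)²·0.64 + (3)²·0.64 = 12.8

12.800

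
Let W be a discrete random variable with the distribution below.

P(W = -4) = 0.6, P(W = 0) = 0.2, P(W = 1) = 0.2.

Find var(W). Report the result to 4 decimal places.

4.9600

E[W] = (-4)(0.6) + (0)(0.2) + (1)(0.2) = -2.2
E[W²] = (-4)²(0.6) + (0)²(0.2) + (1)²(0.2) = 9.8
var(W) = E[W²] − (E[W])² = 9.8 − (-2.2)² = 4.96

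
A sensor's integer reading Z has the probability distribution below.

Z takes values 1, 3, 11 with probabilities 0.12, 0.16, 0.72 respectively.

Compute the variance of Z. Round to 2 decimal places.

E[Z] = (1)(0.12) + (3)(0.16) + (11)(0.72) = 8.52
E[Z²] = (1)²(0.12) + (3)²(0.16) + (11)²(0.72) = 88.68
V(Z) = E[Z²] − (E[Z])² = 88.68 − (8.52)² = 16.0896

16.09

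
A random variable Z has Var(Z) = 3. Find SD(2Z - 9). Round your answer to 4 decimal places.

Var(2Z - 9) = (2)²·3 = 12
SD(2Z - 9) = √12 ≈ 3.4641

3.4641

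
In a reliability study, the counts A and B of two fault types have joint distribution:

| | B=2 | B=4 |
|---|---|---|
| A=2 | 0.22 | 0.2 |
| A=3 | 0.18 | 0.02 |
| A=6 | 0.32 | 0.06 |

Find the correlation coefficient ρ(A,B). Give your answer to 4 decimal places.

-0.2708

E[A] = 3.72,  E[B] = 2.56
E[AB] = 9.08
Cov(A,B) = E[AB] − E[A]E[B] = 9.08 − (3.72)(2.56) = -0.4432
V(A) = 3.3216,  V(B) = 0.8064
ρ = -0.4432 / √(3.3216·0.8064) ≈ -0.2708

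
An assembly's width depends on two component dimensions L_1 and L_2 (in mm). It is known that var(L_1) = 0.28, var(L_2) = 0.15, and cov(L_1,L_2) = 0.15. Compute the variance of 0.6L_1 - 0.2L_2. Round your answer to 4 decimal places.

var(0.6L_1 - 0.2L_2) = (0.6)²·var(L_1) + (-0.2)²·var(L_2) + 2·(0.6)·(-0.2)·cov(L_1,L_2)
= 0.36·0.28 + 0.04·0.15 + -0.24·0.15 = 0.0708

0.0708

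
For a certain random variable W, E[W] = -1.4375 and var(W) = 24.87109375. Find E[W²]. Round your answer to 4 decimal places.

E[W²] = var(W) + (E[W])² = 24.87109375 + (-1.4375)² = 26.9375

26.9375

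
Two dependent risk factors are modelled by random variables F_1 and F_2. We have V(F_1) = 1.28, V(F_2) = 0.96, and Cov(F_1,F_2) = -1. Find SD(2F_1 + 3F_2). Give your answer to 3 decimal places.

V(2F_1 + 3F_2) = (2)²·V(F_1) + (3)²·V(F_2) + 2·(2)·(3)·Cov(F_1,F_2)
= 4·1.28 + 9·0.96 + 12·-1 = 1.76
SD(2F_1 + 3F_2) = √1.76 ≈ 1.327

1.327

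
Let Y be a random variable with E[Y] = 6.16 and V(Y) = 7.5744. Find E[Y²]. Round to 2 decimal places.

E[Y²] = V(Y) + (E[Y])² = 7.5744 + (6.16)² = 45.52

45.52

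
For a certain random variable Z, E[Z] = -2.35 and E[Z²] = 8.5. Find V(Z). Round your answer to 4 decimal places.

V(Z) = 8.5 − (-2.35)² = 2.9775

2.9775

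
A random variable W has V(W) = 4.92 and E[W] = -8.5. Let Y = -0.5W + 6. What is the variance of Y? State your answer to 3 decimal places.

1.230

V(-0.5W + 6) = (-0.5)²·V(W) = 0.25·4.92 = 1.23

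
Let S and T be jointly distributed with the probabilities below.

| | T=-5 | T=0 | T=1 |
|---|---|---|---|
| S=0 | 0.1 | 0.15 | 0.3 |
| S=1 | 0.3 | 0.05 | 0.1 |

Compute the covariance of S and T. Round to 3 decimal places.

-0.680

E[S] = 0.45,  E[T] = -1.6
E[ST] = -1.4
Cov(S,T) = E[ST] − E[S]E[T] = -1.4 − (0.45)(-1.6) = -0.68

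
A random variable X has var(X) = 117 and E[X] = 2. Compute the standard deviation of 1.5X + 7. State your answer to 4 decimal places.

16.2250

var(1.5X + 7) = (1.5)²·117 = 263.25
sd(1.5X + 7) = √263.25 ≈ 16.2250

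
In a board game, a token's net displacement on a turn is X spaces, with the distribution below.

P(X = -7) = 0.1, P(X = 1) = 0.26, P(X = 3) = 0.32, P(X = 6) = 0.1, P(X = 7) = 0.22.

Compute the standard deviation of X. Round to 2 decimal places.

3.92

E[X] = (-7)(0.1) + (1)(0.26) + (3)(0.32) + (6)(0.1) + (7)(0.22) = 2.66
E[X²] = (-7)²(0.1) + (1)²(0.26) + (3)²(0.32) + (6)²(0.1) + (7)²(0.22) = 22.42
V(X) = E[X²] − (E[X])² = 22.42 − (2.66)² = 15.3444
SD(X) = √15.3444 ≈ 3.92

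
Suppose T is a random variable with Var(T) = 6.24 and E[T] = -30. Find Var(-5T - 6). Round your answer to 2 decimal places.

Var(-5T - 6) = (-5)²·Var(T) = 25·6.24 = 156

156.00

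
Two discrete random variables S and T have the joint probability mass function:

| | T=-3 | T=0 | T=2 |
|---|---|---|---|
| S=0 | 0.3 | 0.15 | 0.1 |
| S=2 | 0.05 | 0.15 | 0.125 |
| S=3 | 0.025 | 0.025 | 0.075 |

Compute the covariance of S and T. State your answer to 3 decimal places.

0.963

E[S] = 1.025,  E[T] = -0.525
E[ST] = 0.425
cov(S,T) = E[ST] − E[S]E[T] = 0.425 − (1.025)(-0.525) = 0.963125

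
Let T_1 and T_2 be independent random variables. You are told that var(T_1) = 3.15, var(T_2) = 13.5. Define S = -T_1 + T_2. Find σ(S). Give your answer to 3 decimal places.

By independence, var(S) = (-1)²var(T_1) + (1)²var(T_2)
= (-1)²·3.15 + (1)²·13.5 = 16.65
σ(S) = √16.65 ≈ 4.080

4.080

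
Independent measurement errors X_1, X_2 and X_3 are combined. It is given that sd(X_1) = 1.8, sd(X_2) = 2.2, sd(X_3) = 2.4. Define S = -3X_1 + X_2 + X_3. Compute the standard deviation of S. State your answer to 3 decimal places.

Var(X_1) = 3.24, Var(X_2) = 4.84, Var(X_3) = 5.76
By independence, Var(S) = (-3)²Var(X_1) + (1)²Var(X_2) + (1)²Var(X_3)
= (-3)²·3.24 + (1)²·4.84 + (1)²·5.76 = 39.76
sd(S) = √39.76 ≈ 6.306

6.306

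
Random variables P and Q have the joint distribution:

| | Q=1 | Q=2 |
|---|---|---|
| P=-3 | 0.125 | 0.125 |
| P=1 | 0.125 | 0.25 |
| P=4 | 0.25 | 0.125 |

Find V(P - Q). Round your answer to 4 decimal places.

7.9844

E[P] = 1.125,  E[Q] = 1.5,  E[PQ] = 1.5
V(P) = 8.625 − (1.125)² = 7.359375;  V(Q) = 2.5 − (1.5)² = 0.25
cov(P,Q) = 1.5 − (1.125)(1.5) = -0.1875
V(P - Q) = (1)²·7.359375 + (-1)²·0.25 + 2·(1)·(-1)·-0.1875 = 7.984375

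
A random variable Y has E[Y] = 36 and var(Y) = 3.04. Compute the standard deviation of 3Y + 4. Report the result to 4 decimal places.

var(3Y + 4) = (3)²·3.04 = 27.36
sd(3Y + 4) = √27.36 ≈ 5.2307

5.2307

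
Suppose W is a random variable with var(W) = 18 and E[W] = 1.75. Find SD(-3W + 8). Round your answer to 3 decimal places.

var(-3W + 8) = (-3)²·18 = 162
SD(-3W + 8) = √162 ≈ 12.728

12.728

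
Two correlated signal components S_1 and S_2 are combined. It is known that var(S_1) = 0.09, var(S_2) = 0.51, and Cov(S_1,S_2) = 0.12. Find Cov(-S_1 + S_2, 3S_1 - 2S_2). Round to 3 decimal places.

-0.690

Cov(-S_1 + S_2, 3S_1 - 2S_2) = (-1)(3)var(S_1) + (1)(-2)var(S_2) + [(-1)(-2) + (1)(3)]Cov(S_1,S_2)
= -3·0.09 + -2·0.51 + 5·0.12 = -0.69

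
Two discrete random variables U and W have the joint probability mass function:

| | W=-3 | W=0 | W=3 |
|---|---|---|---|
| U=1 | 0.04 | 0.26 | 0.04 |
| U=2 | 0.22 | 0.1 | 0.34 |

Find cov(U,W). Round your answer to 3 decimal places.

E[U] = 1.66,  E[W] = 0.36
E[UW] = 0.72
cov(U,W) = E[UW] − E[U]E[W] = 0.72 − (1.66)(0.36) = 0.1224

0.122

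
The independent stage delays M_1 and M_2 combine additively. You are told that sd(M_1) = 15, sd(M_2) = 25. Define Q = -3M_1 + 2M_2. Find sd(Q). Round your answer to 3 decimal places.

V(M_1) = 225, V(M_2) = 625
By independence, V(Q) = (-3)²V(M_1) + (2)²V(M_2)
= (-3)²·225 + (2)²·625 = 4525
sd(Q) = √4525 ≈ 67.268

67.268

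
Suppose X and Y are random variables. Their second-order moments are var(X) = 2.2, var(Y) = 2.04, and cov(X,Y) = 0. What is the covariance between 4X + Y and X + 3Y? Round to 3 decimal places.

14.920

cov(4X + Y, X + 3Y) = (4)(1)var(X) + (1)(3)var(Y) + [(4)(3) + (1)(1)]cov(X,Y)
= 4·2.2 + 3·2.04 + 13·0 = 14.92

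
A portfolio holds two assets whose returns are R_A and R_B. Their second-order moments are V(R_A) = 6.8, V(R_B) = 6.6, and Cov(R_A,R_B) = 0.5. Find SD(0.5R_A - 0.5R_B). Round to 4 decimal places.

V(0.5R_A - 0.5R_B) = (0.5)²·V(R_A) + (-0.5)²·V(R_B) + 2·(0.5)·(-0.5)·Cov(R_A,R_B)
= 0.25·6.8 + 0.25·6.6 + -0.5·0.5 = 3.1
SD(0.5R_A - 0.5R_B) = √3.1 ≈ 1.7607

1.7607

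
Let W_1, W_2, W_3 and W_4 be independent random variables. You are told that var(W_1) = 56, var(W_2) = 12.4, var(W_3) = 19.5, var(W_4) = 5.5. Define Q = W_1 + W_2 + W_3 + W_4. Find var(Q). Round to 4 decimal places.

93.4000

By independence, var(Q) = (1)²var(W_1) + (1)²var(W_2) + (1)²var(W_3) + (1)²var(W_4)
= (1)²·56 + (1)²·12.4 + (1)²·19.5 + (1)²·5.5 = 93.4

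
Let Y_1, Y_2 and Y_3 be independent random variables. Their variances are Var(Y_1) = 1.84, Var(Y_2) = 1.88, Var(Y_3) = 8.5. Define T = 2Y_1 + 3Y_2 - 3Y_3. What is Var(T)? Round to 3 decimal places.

By independence, Var(T) = (2)²Var(Y_1) + (3)²Var(Y_2) + (-3)²Var(Y_3)
= (2)²·1.84 + (3)²·1.88 + (-3)²·8.5 = 100.78

100.780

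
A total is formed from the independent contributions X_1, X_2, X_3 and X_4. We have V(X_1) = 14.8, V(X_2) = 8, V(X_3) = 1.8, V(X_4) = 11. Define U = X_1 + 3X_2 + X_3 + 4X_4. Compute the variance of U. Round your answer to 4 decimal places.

264.6000

By independence, V(U) = (1)²V(X_1) + (3)²V(X_2) + (1)²V(X_3) + (4)²V(X_4)
= (1)²·14.8 + (3)²·8 + (1)²·1.8 + (4)²·11 = 264.6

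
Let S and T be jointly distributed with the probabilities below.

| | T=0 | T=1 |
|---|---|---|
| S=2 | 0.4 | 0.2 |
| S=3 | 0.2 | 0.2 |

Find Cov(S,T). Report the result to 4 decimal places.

0.0400

E[S] = 2.4,  E[T] = 0.4
E[ST] = 1
Cov(S,T) = E[ST] − E[S]E[T] = 1 − (2.4)(0.4) = 0.04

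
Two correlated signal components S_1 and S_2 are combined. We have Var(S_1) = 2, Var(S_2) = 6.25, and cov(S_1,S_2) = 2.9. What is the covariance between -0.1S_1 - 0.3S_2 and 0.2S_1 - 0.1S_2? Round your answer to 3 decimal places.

0.003

cov(-0.1S_1 - 0.3S_2, 0.2S_1 - 0.1S_2) = (-0.1)(0.2)Var(S_1) + (-0.3)(-0.1)Var(S_2) + [(-0.1)(-0.1) + (-0.3)(0.2)]cov(S_1,S_2)
= -0.02·2 + 0.03·6.25 + -0.05·2.9 = 0.0025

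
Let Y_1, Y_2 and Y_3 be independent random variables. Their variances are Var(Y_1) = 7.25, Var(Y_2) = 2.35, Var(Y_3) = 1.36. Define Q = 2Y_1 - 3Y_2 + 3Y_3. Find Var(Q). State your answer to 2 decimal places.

By independence, Var(Q) = (2)²Var(Y_1) + (-3)²Var(Y_2) + (3)²Var(Y_3)
= (2)²·7.25 + (-3)²·2.35 + (3)²·1.36 = 62.39

62.39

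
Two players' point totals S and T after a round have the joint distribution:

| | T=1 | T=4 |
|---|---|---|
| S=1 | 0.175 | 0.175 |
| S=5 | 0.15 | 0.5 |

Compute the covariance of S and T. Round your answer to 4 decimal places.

E[S] = 3.6,  E[T] = 3.025
E[ST] = 11.625
cov(S,T) = E[ST] − E[S]E[T] = 11.625 − (3.6)(3.025) = 0.735

0.7350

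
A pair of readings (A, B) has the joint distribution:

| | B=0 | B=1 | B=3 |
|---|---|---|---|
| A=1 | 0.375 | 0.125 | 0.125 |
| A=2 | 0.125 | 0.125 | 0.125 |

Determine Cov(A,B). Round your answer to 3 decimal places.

E[A] = 1.375,  E[B] = 1
E[AB] = 1.5
Cov(A,B) = E[AB] − E[A]E[B] = 1.5 − (1.375)(1) = 0.125

0.125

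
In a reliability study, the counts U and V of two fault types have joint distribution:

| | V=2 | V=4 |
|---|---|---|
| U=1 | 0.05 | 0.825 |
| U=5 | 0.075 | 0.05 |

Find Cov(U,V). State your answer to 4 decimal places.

E[U] = 1.5,  E[V] = 3.75
E[UV] = 5.15
Cov(U,V) = E[UV] − E[U]E[V] = 5.15 − (1.5)(3.75) = -0.475

-0.4750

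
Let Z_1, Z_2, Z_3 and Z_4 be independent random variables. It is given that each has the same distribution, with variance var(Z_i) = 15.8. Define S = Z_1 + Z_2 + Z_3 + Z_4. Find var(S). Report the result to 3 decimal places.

By independence, var(S) = (1)²var(Z_1) + (1)²var(Z_2) + (1)²var(Z_3) + (1)²var(Z_4)
= (1)²·15.8 + (1)²·15.8 + (1)²·15.8 + (1)²·15.8 = 63.2

63.200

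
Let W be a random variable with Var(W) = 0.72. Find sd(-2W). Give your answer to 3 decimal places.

Var(-2W) = (-2)²·0.72 = 2.88
sd(-2W) = √2.88 ≈ 1.697

1.697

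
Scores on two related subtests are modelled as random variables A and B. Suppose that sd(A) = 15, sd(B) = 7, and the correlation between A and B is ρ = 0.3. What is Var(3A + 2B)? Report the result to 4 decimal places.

Var(A) = (15)² = 225;  Var(B) = (7)² = 49
Cov(A,B) = ρ·sd(A)·sd(B) = 0.3·15·7 = 31.5
Var(3A + 2B) = (3)²·Var(A) + (2)²·Var(B) + 2·(3)·(2)·Cov(A,B)
= 9·225 + 4·49 + 12·31.5 = 2599

2599.0000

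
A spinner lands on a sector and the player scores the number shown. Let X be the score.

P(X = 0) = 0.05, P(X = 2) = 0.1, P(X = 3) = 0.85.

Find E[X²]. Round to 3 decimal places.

8.050

E[X²] = (0)²(0.05) + (2)²(0.1) + (3)²(0.85) = 8.05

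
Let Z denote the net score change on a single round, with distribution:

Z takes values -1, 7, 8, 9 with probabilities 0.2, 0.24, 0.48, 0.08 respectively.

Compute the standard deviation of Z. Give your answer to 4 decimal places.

E[Z] = (-1)(0.2) + (7)(0.24) + (8)(0.48) + (9)(0.08) = 6.04
E[Z²] = (-1)²(0.2) + (7)²(0.24) + (8)²(0.48) + (9)²(0.08) = 49.16
Var(Z) = E[Z²] − (E[Z])² = 49.16 − (6.04)² = 12.6784
σ(Z) = √12.6784 ≈ 3.5607

3.5607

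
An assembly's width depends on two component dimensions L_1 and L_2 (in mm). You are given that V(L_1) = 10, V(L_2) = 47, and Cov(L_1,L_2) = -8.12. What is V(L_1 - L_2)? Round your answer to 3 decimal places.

73.240

V(L_1 - L_2) = (1)²·V(L_1) + (-1)²·V(L_2) + 2·(1)·(-1)·Cov(L_1,L_2)
= 1·10 + 1·47 + -2·-8.12 = 73.24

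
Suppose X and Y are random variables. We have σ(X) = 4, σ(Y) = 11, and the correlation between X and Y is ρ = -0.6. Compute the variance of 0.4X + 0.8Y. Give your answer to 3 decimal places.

63.104

Var(X) = (4)² = 16;  Var(Y) = (11)² = 121
Cov(X,Y) = ρ·σ(X)·σ(Y) = -0.6·4·11 = -26.4
Var(0.4X + 0.8Y) = (0.4)²·Var(X) + (0.8)²·Var(Y) + 2·(0.4)·(0.8)·Cov(X,Y)
= 0.16·16 + 0.64·121 + 0.64·-26.4 = 63.104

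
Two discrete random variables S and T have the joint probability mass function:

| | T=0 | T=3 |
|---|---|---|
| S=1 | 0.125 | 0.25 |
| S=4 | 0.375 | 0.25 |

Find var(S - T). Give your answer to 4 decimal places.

5.4844

E[S] = 2.875,  E[T] = 1.5,  E[ST] = 3.75
var(S) = 10.375 − (2.875)² = 2.109375;  var(T) = 4.5 − (1.5)² = 2.25
Cov(S,T) = 3.75 − (2.875)(1.5) = -0.5625
var(S - T) = (1)²·2.109375 + (-1)²·2.25 + 2·(1)·(-1)·-0.5625 = 5.484375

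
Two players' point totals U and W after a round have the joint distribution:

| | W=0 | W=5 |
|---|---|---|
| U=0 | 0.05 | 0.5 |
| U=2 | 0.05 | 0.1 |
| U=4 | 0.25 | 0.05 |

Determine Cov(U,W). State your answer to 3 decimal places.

E[U] = 1.5,  E[W] = 3.25
E[UW] = 2
Cov(U,W) = E[UW] − E[U]E[W] = 2 − (1.5)(3.25) = -2.875

-2.875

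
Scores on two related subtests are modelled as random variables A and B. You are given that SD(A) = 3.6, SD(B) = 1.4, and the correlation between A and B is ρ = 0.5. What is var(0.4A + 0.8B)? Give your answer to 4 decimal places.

var(A) = (3.6)² = 12.96;  var(B) = (1.4)² = 1.96
Cov(A,B) = ρ·SD(A)·SD(B) = 0.5·3.6·1.4 = 2.52
var(0.4A + 0.8B) = (0.4)²·var(A) + (0.8)²·var(B) + 2·(0.4)·(0.8)·Cov(A,B)
= 0.16·12.96 + 0.64·1.96 + 0.64·2.52 = 4.9408

4.9408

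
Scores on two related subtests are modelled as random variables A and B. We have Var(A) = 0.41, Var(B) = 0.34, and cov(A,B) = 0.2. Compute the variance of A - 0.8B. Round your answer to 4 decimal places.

Var(A - 0.8B) = (1)²·Var(A) + (-0.8)²·Var(B) + 2·(1)·(-0.8)·cov(A,B)
= 1·0.41 + 0.64·0.34 + -1.6·0.2 = 0.3076

0.3076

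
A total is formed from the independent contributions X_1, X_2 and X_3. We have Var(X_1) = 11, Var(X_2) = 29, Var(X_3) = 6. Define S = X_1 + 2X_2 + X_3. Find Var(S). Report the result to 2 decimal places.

By independence, Var(S) = (1)²Var(X_1) + (2)²Var(X_2) + (1)²Var(X_3)
= (1)²·11 + (2)²·29 + (1)²·6 = 133

133.00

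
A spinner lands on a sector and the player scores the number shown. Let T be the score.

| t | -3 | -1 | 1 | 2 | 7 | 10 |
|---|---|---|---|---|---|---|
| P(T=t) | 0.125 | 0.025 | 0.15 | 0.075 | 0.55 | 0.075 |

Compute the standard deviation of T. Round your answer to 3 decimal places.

E[T] = (-3)(0.125) + (-1)(0.025) + (1)(0.15) + (2)(0.075) + (7)(0.55) + (10)(0.075) = 4.5
E[T²] = (-3)²(0.125) + (-1)²(0.025) + (1)²(0.15) + (2)²(0.075) + (7)²(0.55) + (10)²(0.075) = 36.05
var(T) = E[T²] − (E[T])² = 36.05 − (4.5)² = 15.8
SD(T) = √15.8 ≈ 3.975

3.975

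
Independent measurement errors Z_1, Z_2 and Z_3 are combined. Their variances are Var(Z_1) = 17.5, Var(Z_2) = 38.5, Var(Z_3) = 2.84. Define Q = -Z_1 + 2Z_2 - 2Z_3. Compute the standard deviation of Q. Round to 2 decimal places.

By independence, Var(Q) = (-1)²Var(Z_1) + (2)²Var(Z_2) + (-2)²Var(Z_3)
= (-1)²·17.5 + (2)²·38.5 + (-2)²·2.84 = 182.86
SD(Q) = √182.86 ≈ 13.52

13.52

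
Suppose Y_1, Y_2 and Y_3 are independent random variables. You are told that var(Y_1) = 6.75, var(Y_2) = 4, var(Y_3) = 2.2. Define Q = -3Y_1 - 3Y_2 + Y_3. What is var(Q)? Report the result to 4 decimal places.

98.9500

By independence, var(Q) = (-3)²var(Y_1) + (-3)²var(Y_2) + (1)²var(Y_3)
= (-3)²·6.75 + (-3)²·4 + (1)²·2.2 = 98.95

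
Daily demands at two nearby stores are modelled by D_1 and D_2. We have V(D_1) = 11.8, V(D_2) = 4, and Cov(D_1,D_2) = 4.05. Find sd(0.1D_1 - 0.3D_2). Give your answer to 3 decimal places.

0.485

V(0.1D_1 - 0.3D_2) = (0.1)²·V(D_1) + (-0.3)²·V(D_2) + 2·(0.1)·(-0.3)·Cov(D_1,D_2)
= 0.01·11.8 + 0.09·4 + -0.06·4.05 = 0.235
sd(0.1D_1 - 0.3D_2) = √0.235 ≈ 0.485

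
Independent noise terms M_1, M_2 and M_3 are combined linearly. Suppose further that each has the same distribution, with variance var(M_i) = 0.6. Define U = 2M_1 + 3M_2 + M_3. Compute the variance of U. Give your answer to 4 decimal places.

8.4000

By independence, var(U) = (2)²var(M_1) + (3)²var(M_2) + (1)²var(M_3)
= (2)²·0.6 + (3)²·0.6 + (1)²·0.6 = 8.4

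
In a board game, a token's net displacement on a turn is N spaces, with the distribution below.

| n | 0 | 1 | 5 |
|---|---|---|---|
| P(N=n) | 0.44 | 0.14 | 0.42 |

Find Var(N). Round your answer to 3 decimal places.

E[N] = (0)(0.44) + (1)(0.14) + (5)(0.42) = 2.24
E[N²] = (0)²(0.44) + (1)²(0.14) + (5)²(0.42) = 10.64
Var(N) = E[N²] − (E[N])² = 10.64 − (2.24)² = 5.6224

5.622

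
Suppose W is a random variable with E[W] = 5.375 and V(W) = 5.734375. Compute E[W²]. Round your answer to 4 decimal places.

E[W²] = V(W) + (E[W])² = 5.734375 + (5.375)² = 34.625

34.6250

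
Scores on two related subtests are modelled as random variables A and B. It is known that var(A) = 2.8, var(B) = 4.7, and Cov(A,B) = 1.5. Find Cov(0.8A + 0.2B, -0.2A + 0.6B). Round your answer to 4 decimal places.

Cov(0.8A + 0.2B, -0.2A + 0.6B) = (0.8)(-0.2)var(A) + (0.2)(0.6)var(B) + [(0.8)(0.6) + (0.2)(-0.2)]Cov(A,B)
= -0.16·2.8 + 0.12·4.7 + 0.44·1.5 = 0.776

0.7760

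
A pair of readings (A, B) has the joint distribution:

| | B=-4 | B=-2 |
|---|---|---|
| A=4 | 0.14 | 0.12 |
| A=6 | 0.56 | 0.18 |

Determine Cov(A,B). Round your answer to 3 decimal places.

-0.168

E[A] = 5.48,  E[B] = -3.4
E[AB] = -18.8
Cov(A,B) = E[AB] − E[A]E[B] = -18.8 − (5.48)(-3.4) = -0.168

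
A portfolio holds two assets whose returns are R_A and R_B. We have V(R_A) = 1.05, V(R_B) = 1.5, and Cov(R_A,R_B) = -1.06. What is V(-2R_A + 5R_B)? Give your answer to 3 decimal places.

62.900

V(-2R_A + 5R_B) = (-2)²·V(R_A) + (5)²·V(R_B) + 2·(-2)·(5)·Cov(R_A,R_B)
= 4·1.05 + 25·1.5 + -20·-1.06 = 62.9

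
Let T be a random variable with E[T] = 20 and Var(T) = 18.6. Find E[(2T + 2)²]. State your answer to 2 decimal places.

E[2T + 2] = 2·20 + 2 = 42
Var(2T + 2) = (2)²·18.6 = 74.4
E[(2T + 2)²] = Var((2T + 2)) + (E[(2T + 2)])² = 74.4 + (42)² = 1838.4

1838.40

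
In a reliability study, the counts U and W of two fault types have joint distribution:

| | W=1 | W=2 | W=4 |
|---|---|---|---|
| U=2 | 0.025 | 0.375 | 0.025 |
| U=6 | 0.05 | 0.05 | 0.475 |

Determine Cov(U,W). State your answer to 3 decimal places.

1.473

E[U] = 4.3,  E[W] = 2.925
E[UW] = 14.05
Cov(U,W) = E[UW] − E[U]E[W] = 14.05 − (4.3)(2.925) = 1.4725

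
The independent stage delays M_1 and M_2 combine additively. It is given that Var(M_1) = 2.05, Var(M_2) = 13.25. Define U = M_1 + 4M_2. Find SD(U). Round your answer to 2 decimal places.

By independence, Var(U) = (1)²Var(M_1) + (4)²Var(M_2)
= (1)²·2.05 + (4)²·13.25 = 214.05
SD(U) = √214.05 ≈ 14.63

14.63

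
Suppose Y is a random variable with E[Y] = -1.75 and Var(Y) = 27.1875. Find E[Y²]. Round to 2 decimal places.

E[Y²] = Var(Y) + (E[Y])² = 27.1875 + (-1.75)² = 30.25

30.25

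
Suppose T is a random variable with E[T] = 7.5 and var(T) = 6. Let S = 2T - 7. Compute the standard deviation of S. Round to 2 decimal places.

4.90

var(2T - 7) = (2)²·6 = 24
SD(S) = √24 ≈ 4.90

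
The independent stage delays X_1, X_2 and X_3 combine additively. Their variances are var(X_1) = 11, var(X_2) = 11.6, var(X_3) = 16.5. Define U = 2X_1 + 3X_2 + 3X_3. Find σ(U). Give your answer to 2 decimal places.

17.23

By independence, var(U) = (2)²var(X_1) + (3)²var(X_2) + (3)²var(X_3)
= (2)²·11 + (3)²·11.6 + (3)²·16.5 = 296.9
σ(U) = √296.9 ≈ 17.23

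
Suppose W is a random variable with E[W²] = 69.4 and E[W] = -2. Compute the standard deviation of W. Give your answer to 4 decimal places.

V(W) = 69.4 − (-2)² = 65.4
σ(W) = √65.4 ≈ 8.0870

8.0870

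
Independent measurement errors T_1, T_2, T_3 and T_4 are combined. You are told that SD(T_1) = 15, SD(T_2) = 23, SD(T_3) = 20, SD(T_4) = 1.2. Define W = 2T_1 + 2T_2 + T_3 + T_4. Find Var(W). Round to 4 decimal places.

Var(T_1) = 225, Var(T_2) = 529, Var(T_3) = 400, Var(T_4) = 1.44
By independence, Var(W) = (2)²Var(T_1) + (2)²Var(T_2) + (1)²Var(T_3) + (1)²Var(T_4)
= (2)²·225 + (2)²·529 + (1)²·400 + (1)²·1.44 = 3417.44

3417.4400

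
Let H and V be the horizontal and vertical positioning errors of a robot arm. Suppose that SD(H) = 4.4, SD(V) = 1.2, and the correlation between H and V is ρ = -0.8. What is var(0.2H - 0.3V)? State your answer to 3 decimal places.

var(H) = (4.4)² = 19.36;  var(V) = (1.2)² = 1.44
cov(H,V) = ρ·SD(H)·SD(V) = -0.8·4.4·1.2 = -4.224
var(0.2H - 0.3V) = (0.2)²·var(H) + (-0.3)²·var(V) + 2·(0.2)·(-0.3)·cov(H,V)
= 0.04·19.36 + 0.09·1.44 + -0.12·-4.224 = 1.41088

1.411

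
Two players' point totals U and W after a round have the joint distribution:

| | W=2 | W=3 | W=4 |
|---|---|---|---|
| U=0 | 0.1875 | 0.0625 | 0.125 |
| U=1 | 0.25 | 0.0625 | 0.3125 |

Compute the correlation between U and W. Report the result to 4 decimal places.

E[U] = 0.625,  E[W] = 3
E[UW] = 1.9375
Cov(U,W) = E[UW] − E[U]E[W] = 1.9375 − (0.625)(3) = 0.0625
Var(U) = 0.234375,  Var(W) = 0.875
ρ = 0.0625 / √(0.234375·0.875) ≈ 0.1380

0.1380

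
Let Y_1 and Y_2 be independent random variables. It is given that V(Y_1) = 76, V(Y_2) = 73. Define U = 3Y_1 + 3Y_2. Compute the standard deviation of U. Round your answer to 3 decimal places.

36.620

By independence, V(U) = (3)²V(Y_1) + (3)²V(Y_2)
= (3)²·76 + (3)²·73 = 1341
σ(U) = √1341 ≈ 36.620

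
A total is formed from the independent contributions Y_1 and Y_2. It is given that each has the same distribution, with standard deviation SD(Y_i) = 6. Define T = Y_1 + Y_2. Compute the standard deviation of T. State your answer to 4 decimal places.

Var(Y_i) = (6)² = 36
By independence, Var(T) = (1)²Var(Y_1) + (1)²Var(Y_2)
= (1)²·36 + (1)²·36 = 72
SD(T) = √72 ≈ 8.4853

8.4853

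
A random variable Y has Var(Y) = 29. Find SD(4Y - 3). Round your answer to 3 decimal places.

21.541

Var(4Y - 3) = (4)²·29 = 464
SD(4Y - 3) = √464 ≈ 21.541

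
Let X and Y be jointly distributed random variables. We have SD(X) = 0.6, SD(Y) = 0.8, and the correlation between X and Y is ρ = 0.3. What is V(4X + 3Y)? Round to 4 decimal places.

14.9760

V(X) = (0.6)² = 0.36;  V(Y) = (0.8)² = 0.64
cov(X,Y) = ρ·SD(X)·SD(Y) = 0.3·0.6·0.8 = 0.144
V(4X + 3Y) = (4)²·V(X) + (3)²·V(Y) + 2·(4)·(3)·cov(X,Y)
= 16·0.36 + 9·0.64 + 24·0.144 = 14.976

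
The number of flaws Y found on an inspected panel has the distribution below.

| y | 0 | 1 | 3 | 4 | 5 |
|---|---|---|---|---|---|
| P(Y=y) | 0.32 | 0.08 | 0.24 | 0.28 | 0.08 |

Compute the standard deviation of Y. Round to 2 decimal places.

1.83

E[Y] = (0)(0.32) + (1)(0.08) + (3)(0.24) + (4)(0.28) + (5)(0.08) = 2.32
E[Y²] = (0)²(0.32) + (1)²(0.08) + (3)²(0.24) + (4)²(0.28) + (5)²(0.08) = 8.72
var(Y) = E[Y²] − (E[Y])² = 8.72 − (2.32)² = 3.3376
SD(Y) = √3.3376 ≈ 1.83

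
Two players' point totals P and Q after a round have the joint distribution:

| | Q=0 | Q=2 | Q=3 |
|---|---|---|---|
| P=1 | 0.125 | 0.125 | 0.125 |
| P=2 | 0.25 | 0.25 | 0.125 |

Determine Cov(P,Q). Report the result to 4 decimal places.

E[P] = 1.625,  E[Q] = 1.5
E[PQ] = 2.375
Cov(P,Q) = E[PQ] − E[P]E[Q] = 2.375 − (1.625)(1.5) = -0.0625

-0.0625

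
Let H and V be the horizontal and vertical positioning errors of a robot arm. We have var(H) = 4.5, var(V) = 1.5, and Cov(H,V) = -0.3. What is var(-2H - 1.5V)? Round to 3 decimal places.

19.575

var(-2H - 1.5V) = (-2)²·var(H) + (-1.5)²·var(V) + 2·(-2)·(-1.5)·Cov(H,V)
= 4·4.5 + 2.25·1.5 + 6·-0.3 = 19.575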